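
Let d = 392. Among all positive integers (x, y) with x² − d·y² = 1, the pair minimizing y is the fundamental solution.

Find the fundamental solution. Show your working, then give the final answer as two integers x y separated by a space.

99 5

√392 = [19; 1,3,1,38, …], period ℓ=4 (even) → k=3
step 0: (19, 1)  from 19·(1,0) + (0,1)
step 1: (20, 1)  from 1·(19,1) + (1,0)
step 2: (79, 4)  from 3·(20,1) + (19,1)
step 3: (99, 5)  from 1·(79,4) + (20,1)
(x₁, y₁) = (99, 5);  99² − 392·5² = 1 ✓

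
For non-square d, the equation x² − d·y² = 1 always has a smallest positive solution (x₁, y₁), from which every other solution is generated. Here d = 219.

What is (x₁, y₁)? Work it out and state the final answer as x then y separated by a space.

74 5

√219 = [14; 1,3,1,28, …], period ℓ=4 (even) → k=3
a_0=14:  p_0=14·1+0=14,  q_0=14·0+1=1
a_1=1:  p_1=1·14+1=15,  q_1=1·1+0=1
a_2=3:  p_2=3·15+14=59,  q_2=3·1+1=4
a_3=1:  p_3=1·59+15=74,  q_3=1·4+1=5
fundamental: x₁=74, y₁=5  (since 5476 − 219·25 = 1)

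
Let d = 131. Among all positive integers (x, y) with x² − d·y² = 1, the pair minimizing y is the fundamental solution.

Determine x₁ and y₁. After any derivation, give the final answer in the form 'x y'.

[11; 2,4,11,4,2,22] for √131; ℓ=6 ⇒ convergent index 5
k=0  a_k=11  p_k/q_k = 11/1
…
k=2  a_k=4  p_k/q_k = 103/9
k=3  a_k=11  p_k/q_k = 1156/101
k=4  a_k=4  p_k/q_k = 4727/413
k=5  a_k=2  p_k/q_k = 10610/927
→ (10610, 927).  Check: 10610²=112572100, 131·927²=112572099, difference 1.

10610 927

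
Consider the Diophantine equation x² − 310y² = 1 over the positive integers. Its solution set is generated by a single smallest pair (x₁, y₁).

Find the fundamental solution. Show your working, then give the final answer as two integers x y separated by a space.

√310 = [17; 1,1,1,1,5,…,1,1,34, …], period ℓ=16 (even) → k=15
i=0: a=17 ⇒ p=17, q=1
i=1: a=1 ⇒ p=18, q=1
i=2: a=1 ⇒ p=35, q=2
…
i=5: a=5 ⇒ p=493, q=28
…
i=7: a=1 ⇒ p=2060, q=117
i=8: a=2 ⇒ p=5687, q=323
i=9: a=1 ⇒ p=7747, q=440
…
i=11: a=5 ⇒ p=152387, q=8655
i=12: a=1 ⇒ p=181315, q=10298
i=13: a=1 ⇒ p=333702, q=18953
i=14: a=1 ⇒ p=515017, q=29251
i=15: a=1 ⇒ p=848719, q=48204
→ (848719, 48204).  Check: 848719²=720323940961, 310·48204²=720323940960, difference 1.

848719 48204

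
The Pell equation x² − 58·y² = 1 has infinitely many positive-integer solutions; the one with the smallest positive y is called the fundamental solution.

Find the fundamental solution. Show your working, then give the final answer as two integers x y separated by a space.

[7; 1,1,1,1,1,1,14] for √58; ℓ=7 ⇒ convergent index 13
k=0  a_k=7  p_k/q_k = 7/1
…
k=2  a_k=1  p_k/q_k = 15/2
…
k=4  a_k=1  p_k/q_k = 38/5
…
k=6  a_k=1  p_k/q_k = 99/13
k=7  a_k=14  p_k/q_k = 1447/190
k=8  a_k=1  p_k/q_k = 1546/203
…
k=10  a_k=1  p_k/q_k = 4539/596
…
k=12  a_k=1  p_k/q_k = 12071/1585
k=13  a_k=1  p_k/q_k = 19603/2574
fundamental: x₁=19603, y₁=2574  (since 384277609 − 58·6625476 = 1)

19603 2574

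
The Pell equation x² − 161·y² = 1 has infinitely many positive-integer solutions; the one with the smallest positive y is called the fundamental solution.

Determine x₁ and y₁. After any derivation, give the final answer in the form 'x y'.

√161 → a₀=12, period (1,2,4,1,2,1,4,2,1,24); ℓ=10 even so k=9
i=0: a=12 ⇒ p=12, q=1
i=1: a=1 ⇒ p=13, q=1
i=2: a=2 ⇒ p=38, q=3
i=3: a=4 ⇒ p=165, q=13
…
i=7: a=4 ⇒ p=3667, q=289
i=8: a=2 ⇒ p=8108, q=639
i=9: a=1 ⇒ p=11775, q=928
fundamental: x₁=11775, y₁=928  (since 138650625 − 161·861184 = 1)

11775 928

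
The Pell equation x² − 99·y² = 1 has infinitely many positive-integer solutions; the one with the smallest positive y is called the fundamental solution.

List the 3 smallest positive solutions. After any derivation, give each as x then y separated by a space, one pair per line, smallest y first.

10 1
199 20
3970 399

d=99: √d = [9; 1,18] (ℓ=2, even), read p_1/q_1
k=0  a_k=9  p_k/q_k = 9/1
k=1  a_k=1  p_k/q_k = 10/1
(x₁, y₁) = (10, 1);  10² − 99·1² = 1 ✓
k=2:  x_2 = 10·10+99·1·1 = 199,  y_2 = 10·1+1·10 = 20
k=3:  x_3 = 10·199+99·1·20 = 3970,  y_3 = 10·20+1·199 = 399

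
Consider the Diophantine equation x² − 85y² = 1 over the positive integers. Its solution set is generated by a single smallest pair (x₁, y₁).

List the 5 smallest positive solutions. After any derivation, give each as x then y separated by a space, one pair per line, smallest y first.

d=85: √d = [9; 4,1,1,4,18] (ℓ=5, odd), read p_9/q_9
k=0  a_k=9  p_k/q_k = 9/1
…
k=2  a_k=1  p_k/q_k = 46/5
k=3  a_k=1  p_k/q_k = 83/9
…
k=5  a_k=18  p_k/q_k = 6887/747
k=6  a_k=4  p_k/q_k = 27926/3029
k=7  a_k=1  p_k/q_k = 34813/3776
k=8  a_k=1  p_k/q_k = 62739/6805
k=9  a_k=4  p_k/q_k = 285769/30996
(x₁, y₁) = (285769, 30996);  285769² − 85·30996² = 1 ✓
n=2: (285769,30996)∘(285769,30996) = (285769·285769+85·30996·30996, 285769·30996+30996·285769) = (163327842721,17715391848)
n=3: (163327842721,17715391848)∘(285769,30996) = (285769·163327842721+85·30996·17715391848, 285769·17715391848+30996·163327842721) = (93348068572789129,10125019625991228)
n=4: (93348068572789129,10125019625991228)∘(285769,30996) = (285769·93348068572789129+85·30996·10125019625991228, 285769·10125019625991228+30996·93348068572789129) = (53351968415791425367681,5786833466982059076816)
n=5: (53351968415791425367681,5786833466982059076816)∘(285769,30996) = (285769·53351968415791425367681+85·30996·5786833466982059076816, 285769·5786833466982059076816+30996·53351968415791425367681) = (30492677324331251603220874249,3307395226041867061019271780)

285769 30996
163327842721 17715391848
93348068572789129 10125019625991228
53351968415791425367681 5786833466982059076816
30492677324331251603220874249 3307395226041867061019271780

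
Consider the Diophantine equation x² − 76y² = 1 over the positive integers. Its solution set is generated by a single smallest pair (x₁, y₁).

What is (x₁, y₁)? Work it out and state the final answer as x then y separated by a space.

57799 6630

√76 = [8; 1,2,1,1,5,4,5,1,1,2,1,16, …], period ℓ=12 (even) → k=11
i=0: a=8 ⇒ p=8, q=1
…
i=2: a=2 ⇒ p=26, q=3
…
i=4: a=1 ⇒ p=61, q=7
…
i=6: a=4 ⇒ p=1421, q=163
…
i=9: a=1 ⇒ p=16311, q=1871
i=10: a=2 ⇒ p=41488, q=4759
i=11: a=1 ⇒ p=57799, q=6630
fundamental: x₁=57799, y₁=6630  (since 3340724401 − 76·43956900 = 1)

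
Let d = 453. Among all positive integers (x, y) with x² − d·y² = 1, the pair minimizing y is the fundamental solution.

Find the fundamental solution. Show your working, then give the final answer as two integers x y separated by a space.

√453 → a₀=21, period (3,1,1,10,14,10,1,1,3,42); ℓ=10 even so k=9
a_0=21:  p_0=21·1+0=21,  q_0=21·0+1=1
…
a_2=1:  p_2=1·64+21=85,  q_2=1·3+1=4
…
a_6=10:  p_6=10·22199+1575=223565,  q_6=10·1043+74=10504
a_7=1:  p_7=1·223565+22199=245764,  q_7=1·10504+1043=11547
a_8=1:  p_8=1·245764+223565=469329,  q_8=1·11547+10504=22051
a_9=3:  p_9=3·469329+245764=1653751,  q_9=3·22051+11547=77700
(x₁, y₁) = (1653751, 77700);  1653751² − 453·77700² = 1 ✓

1653751 77700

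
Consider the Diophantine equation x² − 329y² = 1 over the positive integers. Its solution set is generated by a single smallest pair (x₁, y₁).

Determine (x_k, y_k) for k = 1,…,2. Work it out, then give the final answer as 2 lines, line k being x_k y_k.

2376415 131016
11294696504449 622696775280

[18; 7,4,2,1,1,4,1,1,2,4,7,36] for √329; ℓ=12 ⇒ convergent index 11
a_0=18:  p_0=18·1+0=18,  q_0=18·0+1=1
a_1=7:  p_1=7·18+1=127,  q_1=7·1+0=7
…
a_6=4:  p_6=4·2884+1705=13241,  q_6=4·159+94=730
…
a_8=1:  p_8=1·16125+13241=29366,  q_8=1·889+730=1619
a_9=2:  p_9=2·29366+16125=74857,  q_9=2·1619+889=4127
a_10=4:  p_10=4·74857+29366=328794,  q_10=4·4127+1619=18127
a_11=7:  p_11=7·328794+74857=2376415,  q_11=7·18127+4127=131016
→ (2376415, 131016).  Check: 2376415²=5647348252225, 329·131016²=5647348252224, difference 1.
k=2:  x_2 = 2376415·2376415+329·131016·131016 = 11294696504449,  y_2 = 2376415·131016+131016·2376415 = 622696775280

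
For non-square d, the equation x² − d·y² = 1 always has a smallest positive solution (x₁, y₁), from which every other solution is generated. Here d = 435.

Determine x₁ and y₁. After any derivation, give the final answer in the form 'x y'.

d=435: √d = [20; 1,5,1,40] (ℓ=4, even), read p_3/q_3
i=0: a=20 ⇒ p=20, q=1
…
i=2: a=5 ⇒ p=125, q=6
i=3: a=1 ⇒ p=146, q=7
(x₁, y₁) = (146, 7);  146² − 435·7² = 1 ✓

146 7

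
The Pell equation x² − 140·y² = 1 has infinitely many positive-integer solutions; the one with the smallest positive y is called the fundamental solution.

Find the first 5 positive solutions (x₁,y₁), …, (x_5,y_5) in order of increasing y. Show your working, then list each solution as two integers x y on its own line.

71 6
10081 852
1431431 120978
203253121 17178024
28860511751 2439158430

√140 = [11; 1,4,1,22, …], period ℓ=4 (even) → k=3
step 0: (11, 1)  from 11·(1,0) + (0,1)
step 1: (12, 1)  from 1·(11,1) + (1,0)
step 2: (59, 5)  from 4·(12,1) + (11,1)
step 3: (71, 6)  from 1·(59,5) + (12,1)
→ (71, 6).  Check: 71²=5041, 140·6²=5040, difference 1.
(71+6√140)^2 = 10081 + 852√140
(71+6√140)^3 = 1431431 + 120978√140
(71+6√140)^4 = 203253121 + 17178024√140
(71+6√140)^5 = 28860511751 + 2439158430√140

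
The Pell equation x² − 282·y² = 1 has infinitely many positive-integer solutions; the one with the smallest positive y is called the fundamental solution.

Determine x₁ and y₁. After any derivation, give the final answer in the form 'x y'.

√282 → a₀=16, period (1,3,1,4,1,3,1,32); ℓ=8 even so k=7
i=0: a=16 ⇒ p=16, q=1
i=1: a=1 ⇒ p=17, q=1
…
i=3: a=1 ⇒ p=84, q=5
…
i=6: a=3 ⇒ p=1864, q=111
i=7: a=1 ⇒ p=2351, q=140
fundamental: x₁=2351, y₁=140  (since 5527201 − 282·19600 = 1)

2351 140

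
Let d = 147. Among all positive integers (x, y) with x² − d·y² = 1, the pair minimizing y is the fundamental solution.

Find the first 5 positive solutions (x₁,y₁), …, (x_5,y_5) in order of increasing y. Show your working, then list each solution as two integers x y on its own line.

97 8
18817 1552
3650401 301080
708158977 58407968
137379191137 11330844712

d=147: √d = [12; 8,24] (ℓ=2, even), read p_1/q_1
a_0=12:  p_0=12·1+0=12,  q_0=12·0+1=1
a_1=8:  p_1=8·12+1=97,  q_1=8·1+0=8
→ (97, 8).  Check: 97²=9409, 147·8²=9408, difference 1.
n=2: (97,8)∘(97,8) = (97·97+147·8·8, 97·8+8·97) = (18817,1552)
n=3: (18817,1552)∘(97,8) = (97·18817+147·8·1552, 97·1552+8·18817) = (3650401,301080)
n=4: (3650401,301080)∘(97,8) = (97·3650401+147·8·301080, 97·301080+8·3650401) = (708158977,58407968)
n=5: (708158977,58407968)∘(97,8) = (97·708158977+147·8·58407968, 97·58407968+8·708158977) = (137379191137,11330844712)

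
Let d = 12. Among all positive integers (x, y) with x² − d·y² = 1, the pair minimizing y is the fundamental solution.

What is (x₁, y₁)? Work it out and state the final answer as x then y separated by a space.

d=12: √d = [3; 2,6] (ℓ=2, even), read p_1/q_1
i=0: a=3 ⇒ p=3, q=1
i=1: a=2 ⇒ p=7, q=2
→ (7, 2).  Check: 7²=49, 12·2²=48, difference 1.

7 2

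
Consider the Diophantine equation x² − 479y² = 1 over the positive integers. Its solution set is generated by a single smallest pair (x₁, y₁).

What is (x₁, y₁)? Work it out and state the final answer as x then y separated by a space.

2989440 136591

√479 → a₀=21, period (1,7,1,3,2,21,2,3,1,7,1,42); ℓ=12 even so k=11
i=0: a=21 ⇒ p=21, q=1
i=1: a=1 ⇒ p=22, q=1
…
i=3: a=1 ⇒ p=197, q=9
i=4: a=3 ⇒ p=766, q=35
i=5: a=2 ⇒ p=1729, q=79
…
i=7: a=2 ⇒ p=75879, q=3467
i=8: a=3 ⇒ p=264712, q=12095
i=9: a=1 ⇒ p=340591, q=15562
i=10: a=7 ⇒ p=2648849, q=121029
i=11: a=1 ⇒ p=2989440, q=136591
→ (2989440, 136591).  Check: 2989440²=8936751513600, 479·136591²=8936751513599, difference 1.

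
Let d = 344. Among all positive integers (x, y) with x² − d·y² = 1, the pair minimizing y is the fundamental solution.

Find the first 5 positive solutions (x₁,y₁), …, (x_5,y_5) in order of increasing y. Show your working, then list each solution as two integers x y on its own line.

10405 561
216528049 11674410
4505948689285 242944471539
93768792007492801 5055674441052180
1951328557169976499525 105208584875351394261

√344 → a₀=18, period (1,1,4,1,3,1,4,1,1,36); ℓ=10 even so k=9
i=0: a=18 ⇒ p=18, q=1
…
i=2: a=1 ⇒ p=37, q=2
i=3: a=4 ⇒ p=167, q=9
i=4: a=1 ⇒ p=204, q=11
i=5: a=3 ⇒ p=779, q=42
i=6: a=1 ⇒ p=983, q=53
i=7: a=4 ⇒ p=4711, q=254
i=8: a=1 ⇒ p=5694, q=307
i=9: a=1 ⇒ p=10405, q=561
(x₁, y₁) = (10405, 561);  10405² − 344·561² = 1 ✓
(10405+561√344)^2 = 216528049 + 11674410√344
(10405+561√344)^3 = 4505948689285 + 242944471539√344
(10405+561√344)^4 = 93768792007492801 + 5055674441052180√344
(10405+561√344)^5 = 1951328557169976499525 + 105208584875351394261√344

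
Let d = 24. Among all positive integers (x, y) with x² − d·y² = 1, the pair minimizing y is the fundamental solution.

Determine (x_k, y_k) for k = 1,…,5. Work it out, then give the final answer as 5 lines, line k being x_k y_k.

√24 → a₀=4, period (1,8); ℓ=2 even so k=1
a_0=4:  p_0=4·1+0=4,  q_0=4·0+1=1
a_1=1:  p_1=1·4+1=5,  q_1=1·1+0=1
→ (5, 1).  Check: 5²=25, 24·1²=24, difference 1.
k=2:  x_2 = 5·5+24·1·1 = 49,  y_2 = 5·1+1·5 = 10
k=3:  x_3 = 5·49+24·1·10 = 485,  y_3 = 5·10+1·49 = 99
k=4:  x_4 = 5·485+24·1·99 = 4801,  y_4 = 5·99+1·485 = 980
k=5:  x_5 = 5·4801+24·1·980 = 47525,  y_5 = 5·980+1·4801 = 9701

5 1
49 10
485 99
4801 980
47525 9701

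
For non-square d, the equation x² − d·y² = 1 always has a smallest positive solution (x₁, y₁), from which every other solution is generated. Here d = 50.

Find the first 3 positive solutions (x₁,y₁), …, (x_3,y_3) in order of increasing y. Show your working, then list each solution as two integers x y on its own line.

d=50: √d = [7; 14] (ℓ=1, odd), read p_1/q_1
i=0: a=7 ⇒ p=7, q=1
i=1: a=14 ⇒ p=99, q=14
(x₁, y₁) = (99, 14);  99² − 50·14² = 1 ✓
k=2:  x_2 = 99·99+50·14·14 = 19601,  y_2 = 99·14+14·99 = 2772
k=3:  x_3 = 99·19601+50·14·2772 = 3880899,  y_3 = 99·2772+14·19601 = 548842

99 14
19601 2772
3880899 548842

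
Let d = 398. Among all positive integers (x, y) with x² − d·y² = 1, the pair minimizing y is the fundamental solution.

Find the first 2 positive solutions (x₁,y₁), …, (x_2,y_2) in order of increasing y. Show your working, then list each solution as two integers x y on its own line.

399 20
318401 15960

d=398: √d = [19; 1,18,1,38] (ℓ=4, even), read p_3/q_3
a_0=19:  p_0=19·1+0=19,  q_0=19·0+1=1
…
a_2=18:  p_2=18·20+19=379,  q_2=18·1+1=19
a_3=1:  p_3=1·379+20=399,  q_3=1·19+1=20
fundamental: x₁=399, y₁=20  (since 159201 − 398·400 = 1)
n=2: (399,20)∘(399,20) = (399·399+398·20·20, 399·20+20·399) = (318401,15960)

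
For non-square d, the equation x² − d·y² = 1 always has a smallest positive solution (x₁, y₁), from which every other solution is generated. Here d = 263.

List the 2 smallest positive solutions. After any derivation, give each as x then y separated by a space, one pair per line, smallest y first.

d=263: √d = [16; 4,1,1,1,1,15,1,1,1,1,4,32] (ℓ=12, even), read p_11/q_11
k=0  a_k=16  p_k/q_k = 16/1
…
k=10  a_k=1  p_k/q_k = 30229/1864
k=11  a_k=4  p_k/q_k = 139128/8579
→ (139128, 8579).  Check: 139128²=19356600384, 263·8579²=19356600383, difference 1.
k=2:  x_2 = 139128·139128+263·8579·8579 = 38713200767,  y_2 = 139128·8579+8579·139128 = 2387158224

139128 8579
38713200767 2387158224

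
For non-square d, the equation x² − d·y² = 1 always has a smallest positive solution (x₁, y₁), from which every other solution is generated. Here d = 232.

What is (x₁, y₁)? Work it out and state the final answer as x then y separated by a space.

√232 → a₀=15, period (4,3,7,3,4,30); ℓ=6 even so k=5
k=0  a_k=15  p_k/q_k = 15/1
k=1  a_k=4  p_k/q_k = 61/4
…
k=3  a_k=7  p_k/q_k = 1447/95
k=4  a_k=3  p_k/q_k = 4539/298
k=5  a_k=4  p_k/q_k = 19603/1287
(x₁, y₁) = (19603, 1287);  19603² − 232·1287² = 1 ✓

19603 1287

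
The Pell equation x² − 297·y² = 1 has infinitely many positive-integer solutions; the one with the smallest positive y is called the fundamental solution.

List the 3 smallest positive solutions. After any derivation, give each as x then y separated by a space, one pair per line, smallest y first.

√297 = [17; 4,3,1,1,2,1,1,3,4,34, …], period ℓ=10 (even) → k=9
i=0: a=17 ⇒ p=17, q=1
…
i=3: a=1 ⇒ p=293, q=17
i=4: a=1 ⇒ p=517, q=30
i=5: a=2 ⇒ p=1327, q=77
…
i=8: a=3 ⇒ p=11357, q=659
i=9: a=4 ⇒ p=48599, q=2820
(x₁, y₁) = (48599, 2820);  48599² − 297·2820² = 1 ✓
n=2: (48599,2820)∘(48599,2820) = (48599·48599+297·2820·2820, 48599·2820+2820·48599) = (4723725601,274098360)
n=3: (4723725601,274098360)∘(48599,2820) = (48599·4723725601+297·2820·274098360, 48599·274098360+2820·4723725601) = (459136680917399,26641812392460)

48599 2820
4723725601 274098360
459136680917399 26641812392460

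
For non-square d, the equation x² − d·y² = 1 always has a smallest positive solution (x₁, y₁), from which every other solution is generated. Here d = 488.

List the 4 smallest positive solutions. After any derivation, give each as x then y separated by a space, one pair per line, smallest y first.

√488 = [22; 11,44, …], period ℓ=2 (even) → k=1
a_0=22:  p_0=22·1+0=22,  q_0=22·0+1=1
a_1=11:  p_1=11·22+1=243,  q_1=11·1+0=11
→ (243, 11).  Check: 243²=59049, 488·11²=59048, difference 1.
n=2: (243,11)∘(243,11) = (243·243+488·11·11, 243·11+11·243) = (118097,5346)
n=3: (118097,5346)∘(243,11) = (243·118097+488·11·5346, 243·5346+11·118097) = (57394899,2598145)
n=4: (57394899,2598145)∘(243,11) = (243·57394899+488·11·2598145, 243·2598145+11·57394899) = (27893802817,1262693124)

243 11
118097 5346
57394899 2598145
27893802817 1262693124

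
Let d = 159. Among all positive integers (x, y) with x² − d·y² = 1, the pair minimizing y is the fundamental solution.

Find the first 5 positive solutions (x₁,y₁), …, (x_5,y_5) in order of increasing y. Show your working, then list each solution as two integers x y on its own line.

√159 = [12; 1,1,1,1,3,1,1,1,1,24, …], period ℓ=10 (even) → k=9
i=0: a=12 ⇒ p=12, q=1
…
i=2: a=1 ⇒ p=25, q=2
i=3: a=1 ⇒ p=38, q=3
i=4: a=1 ⇒ p=63, q=5
…
i=8: a=1 ⇒ p=807, q=64
i=9: a=1 ⇒ p=1324, q=105
fundamental: x₁=1324, y₁=105  (since 1752976 − 159·11025 = 1)
n=2: (1324,105)∘(1324,105) = (1324·1324+159·105·105, 1324·105+105·1324) = (3505951,278040)
n=3: (3505951,278040)∘(1324,105) = (1324·3505951+159·105·278040, 1324·278040+105·3505951) = (9283756924,736249815)
n=4: (9283756924,736249815)∘(1324,105) = (1324·9283756924+159·105·736249815, 1324·736249815+105·9283756924) = (24583384828801,1949589232080)
n=5: (24583384828801,1949589232080)∘(1324,105) = (1324·24583384828801+159·105·1949589232080, 1324·1949589232080+105·24583384828801) = (65096793742908124,5162511550298025)

1324 105
3505951 278040
9283756924 736249815
24583384828801 1949589232080
65096793742908124 5162511550298025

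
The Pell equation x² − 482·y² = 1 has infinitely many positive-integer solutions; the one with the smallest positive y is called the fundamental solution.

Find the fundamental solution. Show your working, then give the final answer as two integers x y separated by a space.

483 22

[21; 1,20,1,42] for √482; ℓ=4 ⇒ convergent index 3
k=0  a_k=21  p_k/q_k = 21/1
k=1  a_k=1  p_k/q_k = 22/1
k=2  a_k=20  p_k/q_k = 461/21
k=3  a_k=1  p_k/q_k = 483/22
fundamental: x₁=483, y₁=22  (since 233289 − 482·484 = 1)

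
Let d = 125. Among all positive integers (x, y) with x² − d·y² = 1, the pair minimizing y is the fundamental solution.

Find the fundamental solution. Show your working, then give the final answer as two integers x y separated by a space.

930249 83204

d=125: √d = [11; 5,1,1,5,22] (ℓ=5, odd), read p_9/q_9
i=0: a=11 ⇒ p=11, q=1
i=1: a=5 ⇒ p=56, q=5
i=2: a=1 ⇒ p=67, q=6
i=3: a=1 ⇒ p=123, q=11
…
i=8: a=1 ⇒ p=167761, q=15005
i=9: a=5 ⇒ p=930249, q=83204
fundamental: x₁=930249, y₁=83204  (since 865363202001 − 125·6922905616 = 1)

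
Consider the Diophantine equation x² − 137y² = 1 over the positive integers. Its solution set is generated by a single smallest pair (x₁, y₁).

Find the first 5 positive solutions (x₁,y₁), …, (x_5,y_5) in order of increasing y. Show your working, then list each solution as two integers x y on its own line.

√137 = [11; 1,2,2,1,1,2,2,1,22, …], period ℓ=9 (odd) → k=17
a_0=11:  p_0=11·1+0=11,  q_0=11·0+1=1
…
a_4=1:  p_4=1·82+35=117,  q_4=1·7+3=10
…
a_6=2:  p_6=2·199+117=515,  q_6=2·17+10=44
a_7=2:  p_7=2·515+199=1229,  q_7=2·44+17=105
a_8=1:  p_8=1·1229+515=1744,  q_8=1·105+44=149
a_9=22:  p_9=22·1744+1229=39597,  q_9=22·149+105=3383
a_10=1:  p_10=1·39597+1744=41341,  q_10=1·3383+149=3532
a_11=2:  p_11=2·41341+39597=122279,  q_11=2·3532+3383=10447
a_12=2:  p_12=2·122279+41341=285899,  q_12=2·10447+3532=24426
…
a_15=2:  p_15=2·694077+408178=1796332,  q_15=2·59299+34873=153471
a_16=2:  p_16=2·1796332+694077=4286741,  q_16=2·153471+59299=366241
a_17=1:  p_17=1·4286741+1796332=6083073,  q_17=1·366241+153471=519712
fundamental: x₁=6083073, y₁=519712  (since 37003777123329 − 137·270100562944 = 1)
n=2: (6083073,519712)∘(6083073,519712) = (6083073·6083073+137·519712·519712, 6083073·519712+519712·6083073) = (74007554246657,6322892069952)
n=3: (74007554246657,6322892069952)∘(6083073,519712) = (6083073·74007554246657+137·519712·6322892069952, 6083073·6322892069952+519712·74007554246657) = (900386710067742990849,76925228065277725280)
n=4: (900386710067742990849,76925228065277725280)∘(6083073,519712) = (6083073·900386710067742990849+137·519712·76925228065277725280, 6083073·76925228065277725280+519712·900386710067742990849) = (10954236171143757109591351297,935883555725460013412300928)
n=5: (10954236171143757109591351297,935883555725460013412300928)∘(6083073,519712) = (6083073·10954236171143757109591351297+137·519712·935883555725460013412300928, 6083073·935883555725460013412300928+519712·10954236171143757109591351297) = (133270836576615035597116312473600513,11386095977955005515107946008258208)

6083073 519712
74007554246657 6322892069952
900386710067742990849 76925228065277725280
10954236171143757109591351297 935883555725460013412300928
133270836576615035597116312473600513 11386095977955005515107946008258208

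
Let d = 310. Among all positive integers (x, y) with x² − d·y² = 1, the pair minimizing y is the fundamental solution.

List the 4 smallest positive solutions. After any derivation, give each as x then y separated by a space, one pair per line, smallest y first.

d=310: √d = [17; 1,1,1,1,5,…,1,1,34] (ℓ=16, even), read p_15/q_15
i=0: a=17 ⇒ p=17, q=1
i=1: a=1 ⇒ p=18, q=1
i=2: a=1 ⇒ p=35, q=2
…
i=4: a=1 ⇒ p=88, q=5
…
i=6: a=3 ⇒ p=1567, q=89
…
i=8: a=2 ⇒ p=5687, q=323
i=9: a=1 ⇒ p=7747, q=440
…
i=11: a=5 ⇒ p=152387, q=8655
i=12: a=1 ⇒ p=181315, q=10298
i=13: a=1 ⇒ p=333702, q=18953
i=14: a=1 ⇒ p=515017, q=29251
i=15: a=1 ⇒ p=848719, q=48204
fundamental: x₁=848719, y₁=48204  (since 720323940961 − 310·2323625616 = 1)
(848719+48204√310)^2 = 1440647881921 + 81823301352√310
(848719+48204√310)^3 = 2445410459391369679 + 138889981000287972√310
(848719+48204√310)^4 = 4150932639366927117300481 + 235757131569084991314384√310

848719 48204
1440647881921 81823301352
2445410459391369679 138889981000287972
4150932639366927117300481 235757131569084991314384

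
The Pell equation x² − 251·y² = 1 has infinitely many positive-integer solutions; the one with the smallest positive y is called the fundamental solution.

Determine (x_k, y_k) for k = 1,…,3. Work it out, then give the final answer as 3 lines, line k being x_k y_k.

√251 → a₀=15, period (1,5,2,1,2,…,5,1,30); ℓ=14 even so k=13
a_0=15:  p_0=15·1+0=15,  q_0=15·0+1=1
…
a_5=2:  p_5=2·301+206=808,  q_5=2·19+13=51
…
a_9=2:  p_9=2·61043+29563=151649,  q_9=2·3853+1866=9572
…
a_11=2:  p_11=2·212692+151649=577033,  q_11=2·13425+9572=36422
a_12=5:  p_12=5·577033+212692=3097857,  q_12=5·36422+13425=195535
a_13=1:  p_13=1·3097857+577033=3674890,  q_13=1·195535+36422=231957
→ (3674890, 231957).  Check: 3674890²=13504816512100, 251·231957²=13504816512099, difference 1.
(x_2, y_2) = (3674890·3674890 + 251·231957·231957, 3674890·231957 + 231957·3674890) = (27009633024199, 1704832919460)
(x_3, y_3) = (3674890·27009633024199 + 251·231957·1704832919460, 3674890·1704832919460 + 231957·27009633024199) = (198514860608593651330, 12530146894788486843)

3674890 231957
27009633024199 1704832919460
198514860608593651330 12530146894788486843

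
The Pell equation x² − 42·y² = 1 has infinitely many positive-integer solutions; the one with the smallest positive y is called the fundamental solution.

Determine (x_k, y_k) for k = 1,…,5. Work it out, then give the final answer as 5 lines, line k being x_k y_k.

[6; 2,12] for √42; ℓ=2 ⇒ convergent index 1
a_0=6:  p_0=6·1+0=6,  q_0=6·0+1=1
a_1=2:  p_1=2·6+1=13,  q_1=2·1+0=2
(x₁, y₁) = (13, 2);  13² − 42·2² = 1 ✓
k=2:  x_2 = 13·13+42·2·2 = 337,  y_2 = 13·2+2·13 = 52
k=3:  x_3 = 13·337+42·2·52 = 8749,  y_3 = 13·52+2·337 = 1350
k=4:  x_4 = 13·8749+42·2·1350 = 227137,  y_4 = 13·1350+2·8749 = 35048
k=5:  x_5 = 13·227137+42·2·35048 = 5896813,  y_5 = 13·35048+2·227137 = 909898

13 2
337 52
8749 1350
227137 35048
5896813 909898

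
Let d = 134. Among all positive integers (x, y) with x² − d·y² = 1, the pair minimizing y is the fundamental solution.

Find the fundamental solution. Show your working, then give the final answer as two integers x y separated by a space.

145925 12606

√134 → a₀=11, period (1,1,2,1,3,…,1,1,22); ℓ=14 even so k=13
a_0=11:  p_0=11·1+0=11,  q_0=11·0+1=1
…
a_5=3:  p_5=3·81+58=301,  q_5=3·7+5=26
…
a_7=10:  p_7=10·382+301=4121,  q_7=10·33+26=356
a_8=1:  p_8=1·4121+382=4503,  q_8=1·356+33=389
a_9=3:  p_9=3·4503+4121=17630,  q_9=3·389+356=1523
…
a_12=1:  p_12=1·61896+22133=84029,  q_12=1·5347+1912=7259
a_13=1:  p_13=1·84029+61896=145925,  q_13=1·7259+5347=12606
(x₁, y₁) = (145925, 12606);  145925² − 134·12606² = 1 ✓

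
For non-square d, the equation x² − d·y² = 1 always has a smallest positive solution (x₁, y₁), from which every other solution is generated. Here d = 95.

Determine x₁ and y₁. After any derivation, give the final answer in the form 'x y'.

[9; 1,2,1,18] for √95; ℓ=4 ⇒ convergent index 3
i=0: a=9 ⇒ p=9, q=1
i=1: a=1 ⇒ p=10, q=1
i=2: a=2 ⇒ p=29, q=3
i=3: a=1 ⇒ p=39, q=4
→ (39, 4).  Check: 39²=1521, 95·4²=1520, difference 1.

39 4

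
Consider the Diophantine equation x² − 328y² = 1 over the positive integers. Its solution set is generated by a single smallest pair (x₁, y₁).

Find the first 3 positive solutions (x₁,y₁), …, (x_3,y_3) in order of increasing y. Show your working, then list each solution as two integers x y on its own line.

d=328: √d = [18; 9,36] (ℓ=2, even), read p_1/q_1
a_0=18:  p_0=18·1+0=18,  q_0=18·0+1=1
a_1=9:  p_1=9·18+1=163,  q_1=9·1+0=9
(x₁, y₁) = (163, 9);  163² − 328·9² = 1 ✓
(x_2, y_2) = (163·163 + 328·9·9, 163·9 + 9·163) = (53137, 2934)
(x_3, y_3) = (163·53137 + 328·9·2934, 163·2934 + 9·53137) = (17322499, 956475)

163 9
53137 2934
17322499 956475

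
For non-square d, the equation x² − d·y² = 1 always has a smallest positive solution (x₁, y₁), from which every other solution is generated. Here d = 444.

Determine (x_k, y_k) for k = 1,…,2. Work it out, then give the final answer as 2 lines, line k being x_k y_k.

295 14
174049 8260

√444 → a₀=21, period (14,42); ℓ=2 even so k=1
step 0: (21, 1)  from 21·(1,0) + (0,1)
step 1: (295, 14)  from 14·(21,1) + (1,0)
(x₁, y₁) = (295, 14);  295² − 444·14² = 1 ✓
k=2:  x_2 = 295·295+444·14·14 = 174049,  y_2 = 295·14+14·295 = 8260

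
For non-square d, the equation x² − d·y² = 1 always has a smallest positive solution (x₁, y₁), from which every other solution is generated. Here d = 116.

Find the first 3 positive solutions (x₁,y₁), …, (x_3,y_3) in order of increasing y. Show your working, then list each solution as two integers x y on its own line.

9801 910
192119201 17837820
3765920568201 349656946730

√116 = [10; 1,3,2,1,4,1,2,3,1,20, …], period ℓ=10 (even) → k=9
step 0: (10, 1)  from 10·(1,0) + (0,1)
…
step 8: (7550, 701)  from 3·(2251,209) + (797,74)
step 9: (9801, 910)  from 1·(7550,701) + (2251,209)
→ (9801, 910).  Check: 9801²=96059601, 116·910²=96059600, difference 1.
n=2: (9801,910)∘(9801,910) = (9801·9801+116·910·910, 9801·910+910·9801) = (192119201,17837820)
n=3: (192119201,17837820)∘(9801,910) = (9801·192119201+116·910·17837820, 9801·17837820+910·192119201) = (3765920568201,349656946730)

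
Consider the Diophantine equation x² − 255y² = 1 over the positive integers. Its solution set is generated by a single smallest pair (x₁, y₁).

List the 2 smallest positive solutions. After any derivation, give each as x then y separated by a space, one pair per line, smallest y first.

√255 → a₀=15, period (1,30); ℓ=2 even so k=1
k=0  a_k=15  p_k/q_k = 15/1
k=1  a_k=1  p_k/q_k = 16/1
(x₁, y₁) = (16, 1);  16² − 255·1² = 1 ✓
n=2: (16,1)∘(16,1) = (16·16+255·1·1, 16·1+1·16) = (511,32)

16 1
511 32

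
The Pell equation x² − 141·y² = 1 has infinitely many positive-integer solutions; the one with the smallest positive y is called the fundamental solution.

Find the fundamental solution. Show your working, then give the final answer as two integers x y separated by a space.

√141 → a₀=11, period (1,6,1,22); ℓ=4 even so k=3
k=0  a_k=11  p_k/q_k = 11/1
…
k=2  a_k=6  p_k/q_k = 83/7
k=3  a_k=1  p_k/q_k = 95/8
(x₁, y₁) = (95, 8);  95² − 141·8² = 1 ✓

95 8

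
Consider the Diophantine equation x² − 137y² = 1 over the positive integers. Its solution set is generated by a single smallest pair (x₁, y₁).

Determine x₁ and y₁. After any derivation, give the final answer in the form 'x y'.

[11; 1,2,2,1,1,2,2,1,22] for √137; ℓ=9 ⇒ convergent index 17
step 0: (11, 1)  from 11·(1,0) + (0,1)
…
step 6: (515, 44)  from 2·(199,17) + (117,10)
…
step 9: (39597, 3383)  from 22·(1744,149) + (1229,105)
…
step 15: (1796332, 153471)  from 2·(694077,59299) + (408178,34873)
step 16: (4286741, 366241)  from 2·(1796332,153471) + (694077,59299)
step 17: (6083073, 519712)  from 1·(4286741,366241) + (1796332,153471)
fundamental: x₁=6083073, y₁=519712  (since 37003777123329 − 137·270100562944 = 1)

6083073 519712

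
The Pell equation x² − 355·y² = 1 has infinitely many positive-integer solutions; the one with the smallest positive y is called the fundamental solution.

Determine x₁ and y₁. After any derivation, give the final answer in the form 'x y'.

√355 → a₀=18, period (1,5,3,3,1,6,1,3,3,5,1,36); ℓ=12 even so k=11
step 0: (18, 1)  from 18·(1,0) + (0,1)
…
step 5: (1545, 82)  from 1·(1187,63) + (358,19)
step 6: (10457, 555)  from 6·(1545,82) + (1187,63)
step 7: (12002, 637)  from 1·(10457,555) + (1545,82)
step 8: (46463, 2466)  from 3·(12002,637) + (10457,555)
step 9: (151391, 8035)  from 3·(46463,2466) + (12002,637)
step 10: (803418, 42641)  from 5·(151391,8035) + (46463,2466)
step 11: (954809, 50676)  from 1·(803418,42641) + (151391,8035)
→ (954809, 50676).  Check: 954809²=911660226481, 355·50676²=911660226480, difference 1.

954809 50676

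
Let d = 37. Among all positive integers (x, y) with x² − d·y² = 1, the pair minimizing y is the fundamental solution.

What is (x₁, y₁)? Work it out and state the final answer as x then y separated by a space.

73 12

d=37: √d = [6; 12] (ℓ=1, odd), read p_1/q_1
k=0  a_k=6  p_k/q_k = 6/1
k=1  a_k=12  p_k/q_k = 73/12
→ (73, 12).  Check: 73²=5329, 37·12²=5328, difference 1.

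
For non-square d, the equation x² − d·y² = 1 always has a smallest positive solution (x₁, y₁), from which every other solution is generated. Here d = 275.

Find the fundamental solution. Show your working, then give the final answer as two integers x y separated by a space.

d=275: √d = [16; 1,1,2,1,1,32] (ℓ=6, even), read p_5/q_5
i=0: a=16 ⇒ p=16, q=1
i=1: a=1 ⇒ p=17, q=1
i=2: a=1 ⇒ p=33, q=2
…
i=4: a=1 ⇒ p=116, q=7
i=5: a=1 ⇒ p=199, q=12
→ (199, 12).  Check: 199²=39601, 275·12²=39600, difference 1.

199 12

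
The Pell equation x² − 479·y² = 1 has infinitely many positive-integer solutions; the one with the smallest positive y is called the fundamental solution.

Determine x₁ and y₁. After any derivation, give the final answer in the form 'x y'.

d=479: √d = [21; 1,7,1,3,2,21,2,3,1,7,1,42] (ℓ=12, even), read p_11/q_11
i=0: a=21 ⇒ p=21, q=1
…
i=4: a=3 ⇒ p=766, q=35
…
i=10: a=7 ⇒ p=2648849, q=121029
i=11: a=1 ⇒ p=2989440, q=136591
fundamental: x₁=2989440, y₁=136591  (since 8936751513600 − 479·18657101281 = 1)

2989440 136591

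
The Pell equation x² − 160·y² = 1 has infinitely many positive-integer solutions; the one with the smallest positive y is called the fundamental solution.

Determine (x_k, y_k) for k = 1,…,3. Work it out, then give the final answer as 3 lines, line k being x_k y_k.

√160 → a₀=12, period (1,1,1,5,1,1,1,24); ℓ=8 even so k=7
a_0=12:  p_0=12·1+0=12,  q_0=12·0+1=1
a_1=1:  p_1=1·12+1=13,  q_1=1·1+0=1
a_2=1:  p_2=1·13+12=25,  q_2=1·1+1=2
…
a_4=5:  p_4=5·38+25=215,  q_4=5·3+2=17
…
a_6=1:  p_6=1·253+215=468,  q_6=1·20+17=37
a_7=1:  p_7=1·468+253=721,  q_7=1·37+20=57
fundamental: x₁=721, y₁=57  (since 519841 − 160·3249 = 1)
n=2: (721,57)∘(721,57) = (721·721+160·57·57, 721·57+57·721) = (1039681,82194)
n=3: (1039681,82194)∘(721,57) = (721·1039681+160·57·82194, 721·82194+57·1039681) = (1499219281,118523691)

721 57
1039681 82194
1499219281 118523691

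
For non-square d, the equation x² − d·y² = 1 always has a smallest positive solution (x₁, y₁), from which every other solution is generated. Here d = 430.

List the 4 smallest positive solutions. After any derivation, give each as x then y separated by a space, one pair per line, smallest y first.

2862251 138030
16384961574001 790153011060
93795745300289010251 4523232492118854090
536933931562978654798296001 25893253447598574322902120

d=430: √d = [20; 1,2,1,3,1,…,2,1,40] (ℓ=14, even), read p_13/q_13
k=0  a_k=20  p_k/q_k = 20/1
…
k=2  a_k=2  p_k/q_k = 62/3
…
k=4  a_k=3  p_k/q_k = 311/15
…
k=6  a_k=6  p_k/q_k = 2675/129
k=7  a_k=8  p_k/q_k = 21794/1051
…
k=10  a_k=3  p_k/q_k = 599138/28893
…
k=12  a_k=2  p_k/q_k = 2107880/101651
k=13  a_k=1  p_k/q_k = 2862251/138030
(x₁, y₁) = (2862251, 138030);  2862251² − 430·138030² = 1 ✓
k=2:  x_2 = 2862251·2862251+430·138030·138030 = 16384961574001,  y_2 = 2862251·138030+138030·2862251 = 790153011060
k=3:  x_3 = 2862251·16384961574001+430·138030·790153011060 = 93795745300289010251,  y_3 = 2862251·790153011060+138030·16384961574001 = 4523232492118854090
k=4:  x_4 = 2862251·93795745300289010251+430·138030·4523232492118854090 = 536933931562978654798296001,  y_4 = 2862251·4523232492118854090+138030·93795745300289010251 = 25893253447598574322902120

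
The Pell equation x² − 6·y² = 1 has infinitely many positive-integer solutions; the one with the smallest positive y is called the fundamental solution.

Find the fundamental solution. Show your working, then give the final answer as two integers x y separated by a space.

√6 = [2; 2,4, …], period ℓ=2 (even) → k=1
step 0: (2, 1)  from 2·(1,0) + (0,1)
step 1: (5, 2)  from 2·(2,1) + (1,0)
(x₁, y₁) = (5, 2);  5² − 6·2² = 1 ✓

5 2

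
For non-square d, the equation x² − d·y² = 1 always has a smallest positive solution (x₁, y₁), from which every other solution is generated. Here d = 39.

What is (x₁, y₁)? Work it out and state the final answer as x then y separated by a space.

√39 = [6; 4,12, …], period ℓ=2 (even) → k=1
a_0=6:  p_0=6·1+0=6,  q_0=6·0+1=1
a_1=4:  p_1=4·6+1=25,  q_1=4·1+0=4
→ (25, 4).  Check: 25²=625, 39·4²=624, difference 1.

25 4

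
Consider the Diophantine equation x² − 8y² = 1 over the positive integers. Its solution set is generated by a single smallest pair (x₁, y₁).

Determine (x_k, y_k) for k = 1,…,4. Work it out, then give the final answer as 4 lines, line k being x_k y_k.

[2; 1,4] for √8; ℓ=2 ⇒ convergent index 1
a_0=2:  p_0=2·1+0=2,  q_0=2·0+1=1
a_1=1:  p_1=1·2+1=3,  q_1=1·1+0=1
(x₁, y₁) = (3, 1);  3² − 8·1² = 1 ✓
(x_2, y_2) = (3·3 + 8·1·1, 3·1 + 1·3) = (17, 6)
(x_3, y_3) = (3·17 + 8·1·6, 3·6 + 1·17) = (99, 35)
(x_4, y_4) = (3·99 + 8·1·35, 3·35 + 1·99) = (577, 204)

3 1
17 6
99 35
577 204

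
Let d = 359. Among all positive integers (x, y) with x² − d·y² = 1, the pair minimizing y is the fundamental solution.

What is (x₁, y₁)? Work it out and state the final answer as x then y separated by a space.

[18; 1,17,1,36] for √359; ℓ=4 ⇒ convergent index 3
i=0: a=18 ⇒ p=18, q=1
…
i=2: a=17 ⇒ p=341, q=18
i=3: a=1 ⇒ p=360, q=19
(x₁, y₁) = (360, 19);  360² − 359·19² = 1 ✓

360 19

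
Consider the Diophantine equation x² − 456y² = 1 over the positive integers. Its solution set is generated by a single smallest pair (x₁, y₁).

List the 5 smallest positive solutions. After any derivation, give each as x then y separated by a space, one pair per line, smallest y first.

√456 = [21; 2,1,4,1,2,42, …], period ℓ=6 (even) → k=5
step 0: (21, 1)  from 21·(1,0) + (0,1)
step 1: (43, 2)  from 2·(21,1) + (1,0)
step 2: (64, 3)  from 1·(43,2) + (21,1)
step 3: (299, 14)  from 4·(64,3) + (43,2)
step 4: (363, 17)  from 1·(299,14) + (64,3)
step 5: (1025, 48)  from 2·(363,17) + (299,14)
fundamental: x₁=1025, y₁=48  (since 1050625 − 456·2304 = 1)
(x_2, y_2) = (1025·1025 + 456·48·48, 1025·48 + 48·1025) = (2101249, 98400)
(x_3, y_3) = (1025·2101249 + 456·48·98400, 1025·98400 + 48·2101249) = (4307559425, 201719952)
(x_4, y_4) = (1025·4307559425 + 456·48·201719952, 1025·201719952 + 48·4307559425) = (8830494720001, 413525803200)
(x_5, y_5) = (1025·8830494720001 + 456·48·413525803200, 1025·413525803200 + 48·8830494720001) = (18102509868442625, 847727694840048)

1025 48
2101249 98400
4307559425 201719952
8830494720001 413525803200
18102509868442625 847727694840048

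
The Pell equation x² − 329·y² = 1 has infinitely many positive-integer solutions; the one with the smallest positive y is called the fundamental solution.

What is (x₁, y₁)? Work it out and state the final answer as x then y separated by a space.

2376415 131016

√329 → a₀=18, period (7,4,2,1,1,4,1,1,2,4,7,36); ℓ=12 even so k=11
a_0=18:  p_0=18·1+0=18,  q_0=18·0+1=1
…
a_2=4:  p_2=4·127+18=526,  q_2=4·7+1=29
a_3=2:  p_3=2·526+127=1179,  q_3=2·29+7=65
…
a_5=1:  p_5=1·1705+1179=2884,  q_5=1·94+65=159
a_6=4:  p_6=4·2884+1705=13241,  q_6=4·159+94=730
a_7=1:  p_7=1·13241+2884=16125,  q_7=1·730+159=889
a_8=1:  p_8=1·16125+13241=29366,  q_8=1·889+730=1619
…
a_10=4:  p_10=4·74857+29366=328794,  q_10=4·4127+1619=18127
a_11=7:  p_11=7·328794+74857=2376415,  q_11=7·18127+4127=131016
→ (2376415, 131016).  Check: 2376415²=5647348252225, 329·131016²=5647348252224, difference 1.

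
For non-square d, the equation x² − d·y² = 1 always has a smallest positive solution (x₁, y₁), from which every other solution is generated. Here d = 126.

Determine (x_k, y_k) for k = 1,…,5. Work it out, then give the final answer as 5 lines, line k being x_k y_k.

449 40
403201 35920
362074049 32256120
325142092801 28965959840
291977237261249 26011399680200

[11; 4,2,4,22] for √126; ℓ=4 ⇒ convergent index 3
k=0  a_k=11  p_k/q_k = 11/1
k=1  a_k=4  p_k/q_k = 45/4
k=2  a_k=2  p_k/q_k = 101/9
k=3  a_k=4  p_k/q_k = 449/40
→ (449, 40).  Check: 449²=201601, 126·40²=201600, difference 1.
(449+40√126)^2 = 403201 + 35920√126
(449+40√126)^3 = 362074049 + 32256120√126
(449+40√126)^4 = 325142092801 + 28965959840√126
(449+40√126)^5 = 291977237261249 + 26011399680200√126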